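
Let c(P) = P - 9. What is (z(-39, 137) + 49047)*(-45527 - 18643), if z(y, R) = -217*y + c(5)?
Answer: -3690160020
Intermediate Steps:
c(P) = -9 + P
z(y, R) = -4 - 217*y (z(y, R) = -217*y + (-9 + 5) = -217*y - 4 = -4 - 217*y)
(z(-39, 137) + 49047)*(-45527 - 18643) = ((-4 - 217*(-39)) + 49047)*(-45527 - 18643) = ((-4 + 8463) + 49047)*(-64170) = (8459 + 49047)*(-64170) = 57506*(-64170) = -3690160020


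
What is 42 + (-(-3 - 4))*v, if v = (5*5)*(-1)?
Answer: -133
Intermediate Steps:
v = -25 (v = 25*(-1) = -25)
42 + (-(-3 - 4))*v = 42 - (-3 - 4)*(-25) = 42 - 1*(-7)*(-25) = 42 + 7*(-25) = 42 - 175 = -133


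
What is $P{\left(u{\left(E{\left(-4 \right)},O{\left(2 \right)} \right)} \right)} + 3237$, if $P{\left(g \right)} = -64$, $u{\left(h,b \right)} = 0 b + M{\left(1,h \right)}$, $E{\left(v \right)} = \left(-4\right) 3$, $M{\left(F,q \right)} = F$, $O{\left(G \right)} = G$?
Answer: $3173$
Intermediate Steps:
$E{\left(v \right)} = -12$
$u{\left(h,b \right)} = 1$ ($u{\left(h,b \right)} = 0 b + 1 = 0 + 1 = 1$)
$P{\left(u{\left(E{\left(-4 \right)},O{\left(2 \right)} \right)} \right)} + 3237 = -64 + 3237 = 3173$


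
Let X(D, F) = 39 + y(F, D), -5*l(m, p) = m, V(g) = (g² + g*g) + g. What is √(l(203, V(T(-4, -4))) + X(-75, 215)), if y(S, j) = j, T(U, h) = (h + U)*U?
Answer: I*√1915/5 ≈ 8.7521*I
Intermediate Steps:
T(U, h) = U*(U + h) (T(U, h) = (U + h)*U = U*(U + h))
V(g) = g + 2*g² (V(g) = (g² + g²) + g = 2*g² + g = g + 2*g²)
l(m, p) = -m/5
X(D, F) = 39 + D
√(l(203, V(T(-4, -4))) + X(-75, 215)) = √(-⅕*203 + (39 - 75)) = √(-203/5 - 36) = √(-383/5) = I*√1915/5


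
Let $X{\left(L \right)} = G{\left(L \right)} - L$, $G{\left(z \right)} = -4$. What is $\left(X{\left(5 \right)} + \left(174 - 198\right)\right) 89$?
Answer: $-2937$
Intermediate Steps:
$X{\left(L \right)} = -4 - L$
$\left(X{\left(5 \right)} + \left(174 - 198\right)\right) 89 = \left(\left(-4 - 5\right) + \left(174 - 198\right)\right) 89 = \left(-9 - 24\right) 89 = \left(-33\right) 89 = -2937$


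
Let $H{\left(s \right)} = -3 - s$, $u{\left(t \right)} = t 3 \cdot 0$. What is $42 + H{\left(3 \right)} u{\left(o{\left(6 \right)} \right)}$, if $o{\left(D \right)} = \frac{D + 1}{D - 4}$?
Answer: $42$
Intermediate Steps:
$o{\left(D \right)} = \frac{1 + D}{-4 + D}$
$u{\left(t \right)} = 0$ ($u{\left(t \right)} = 3 t 0 = 0$)
$42 + H{\left(3 \right)} u{\left(o{\left(6 \right)} \right)} = 42 + \left(-3 - 3\right) 0 = 42 - 0 = 42 + 0 = 42$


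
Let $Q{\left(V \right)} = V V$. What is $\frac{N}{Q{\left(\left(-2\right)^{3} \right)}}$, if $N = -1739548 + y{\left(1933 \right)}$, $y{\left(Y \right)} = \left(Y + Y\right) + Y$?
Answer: $- \frac{1733749}{64} \approx -27090.0$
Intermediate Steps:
$Q{\left(V \right)} = V^{2}$
$y{\left(Y \right)} = 3 Y$ ($y{\left(Y \right)} = 2 Y + Y = 3 Y$)
$N = -1733749$ ($N = -1739548 + 3 \cdot 1933 = -1739548 + 5799 = -1733749$)
$\frac{N}{Q{\left(\left(-2\right)^{3} \right)}} = - \frac{1733749}{\left(\left(-2\right)^{3}\right)^{2}} = - \frac{1733749}{\left(-8\right)^{2}} = - \frac{1733749}{64}$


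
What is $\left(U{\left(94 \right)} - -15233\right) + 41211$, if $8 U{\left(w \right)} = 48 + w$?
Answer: $\frac{225847}{4} \approx 56462.0$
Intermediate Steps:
$U{\left(w \right)} = 6 + \frac{w}{8}$ ($U{\left(w \right)} = \frac{48 + w}{8} = 6 + \frac{w}{8}$)
$\left(U{\left(94 \right)} - -15233\right) + 41211 = \left(\left(6 + \frac{1}{8} \cdot 94\right) - -15233\right) + 41211 = \left(\left(6 + \frac{47}{4}\right) + 15233\right) + 41211 = \left(\frac{71}{4} + 15233\right) + 41211 = \frac{61003}{4} + 41211 = \frac{225847}{4}$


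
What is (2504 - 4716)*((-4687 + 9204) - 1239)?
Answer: -7250936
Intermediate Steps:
(2504 - 4716)*((-4687 + 9204) - 1239) = -2212*(4517 - 1239) = -2212*3278 = -7250936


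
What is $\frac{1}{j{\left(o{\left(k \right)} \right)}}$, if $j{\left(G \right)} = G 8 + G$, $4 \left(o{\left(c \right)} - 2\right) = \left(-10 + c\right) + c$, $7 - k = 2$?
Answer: $\frac{1}{18} \approx 0.055556$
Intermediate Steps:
$k = 5$ ($k = 7 - 2 = 5$)
$o{\left(c \right)} = - \frac{1}{2} + \frac{c}{2}$ ($o{\left(c \right)} = 2 + \frac{\left(-10 + c\right) + c}{4} = 2 + \frac{-10 + 2 c}{4} = 2 + \left(- \frac{5}{2} + \frac{c}{2}\right) = - \frac{1}{2} + \frac{c}{2}$)
$j{\left(G \right)} = 9 G$ ($j{\left(G \right)} = 8 G + G = 9 G$)
$\frac{1}{j{\left(o{\left(k \right)} \right)}} = \frac{1}{9 \left(- \frac{1}{2} + \frac{1}{2} \cdot 5\right)} = \frac{1}{9 \left(- \frac{1}{2} + \frac{5}{2}\right)} = \frac{1}{9 \cdot 2} = \frac{1}{18}$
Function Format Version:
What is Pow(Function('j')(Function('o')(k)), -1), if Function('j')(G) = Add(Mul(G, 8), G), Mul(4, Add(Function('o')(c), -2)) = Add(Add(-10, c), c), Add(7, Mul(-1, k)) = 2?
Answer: Rational(1, 18) ≈ 0.055556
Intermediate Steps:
k = 5 (k = Add(7, Mul(-1, 2)) = Add(7, -2) = 5)
Function('o')(c) = Add(Rational(-1, 2), Mul(Rational(1, 2), c)) (Function('o')(c) = Add(2, Mul(Rational(1, 4), Add(Add(-10, c), c))) = Add(2, Mul(Rational(1, 4), Add(-10, Mul(2, c)))) = Add(2, Add(Rational(-5, 2), Mul(Rational(1, 2), c))) = Add(Rational(-1, 2), Mul(Rational(1, 2), c)))
Function('j')(G) = Mul(9, G) (Function('j')(G) = Add(Mul(8, G), G) = Mul(9, G))
Pow(Function('j')(Function('o')(k)), -1) = Pow(Mul(9, Add(Rational(-1, 2), Mul(Rational(1, 2), 5))), -1) = Pow(Mul(9, Add(Rational(-1, 2), Rational(5, 2))), -1) = Pow(Mul(9, 2), -1) = Pow(18, -1) = Rational(1, 18)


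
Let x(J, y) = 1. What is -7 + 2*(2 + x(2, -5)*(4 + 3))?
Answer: 11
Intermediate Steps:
-7 + 2*(2 + x(2, -5)*(4 + 3)) = -7 + 2*(2 + 1*(4 + 3)) = -7 + 2*(2 + 1*7) = -7 + 2*(2 + 7) = -7 + 2*9 = -7 + 18 = 11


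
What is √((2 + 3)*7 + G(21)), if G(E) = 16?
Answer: √51 ≈ 7.1414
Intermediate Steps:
√((2 + 3)*7 + G(21)) = √((2 + 3)*7 + 16) = √(5*7 + 16) = √(35 + 16) = √51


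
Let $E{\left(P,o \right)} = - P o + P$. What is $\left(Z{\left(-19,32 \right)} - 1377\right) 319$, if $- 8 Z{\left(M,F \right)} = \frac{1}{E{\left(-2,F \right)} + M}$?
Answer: $- \frac{151106791}{344} \approx -4.3926 \cdot 10^{5}$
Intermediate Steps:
$E{\left(P,o \right)} = P - P o$ ($E{\left(P,o \right)} = - P o + P = P - P o$)
$Z{\left(M,F \right)} = - \frac{1}{8 \left(-2 + M + 2 F\right)}$ ($Z{\left(M,F \right)} = - \frac{1}{8 \left(- 2 \left(1 - F\right) + M\right)} = - \frac{1}{8 \left(\left(-2 + 2 F\right) + M\right)} = - \frac{1}{8 \left(-2 + M + 2 F\right)}$)
$\left(Z{\left(-19,32 \right)} - 1377\right) 319 = \left(- \frac{1}{-16 + 8 \left(-19\right) + 16 \cdot 32} - 1377\right) 319 = \left(- \frac{1}{-16 - 152 + 512} - 1377\right) 319 = \left(- \frac{1}{344} - 1377\right) 319 = \left(- \frac{473689}{344}\right) 319 = - \frac{151106791}{344}$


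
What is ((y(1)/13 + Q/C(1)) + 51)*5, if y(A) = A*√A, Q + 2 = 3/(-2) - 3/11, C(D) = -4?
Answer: 297555/1144 ≈ 260.10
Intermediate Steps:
Q = -83/22 (Q = -2 + (3/(-2) - 3/11) = -2 + (3*(-½) - 3*1/11) = -2 + (-3/2 - 3/11) = -2 - 39/22 = -83/22 ≈ -3.7727)
y(A) = A^(3/2)
((y(1)/13 + Q/C(1)) + 51)*5 = ((1^(3/2)/13 - 83/22/(-4)) + 51)*5 = ((1*(1/13) - 83/22*(-¼)) + 51)*5 = ((1/13 + 83/88) + 51)*5 = (1167/1144 + 51)*5 = (59511/1144)*5 = 297555/1144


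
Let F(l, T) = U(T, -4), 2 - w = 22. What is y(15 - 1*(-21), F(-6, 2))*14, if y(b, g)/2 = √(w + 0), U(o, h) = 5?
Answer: 56*I*√5 ≈ 125.22*I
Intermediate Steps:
w = -20 (w = 2 - 1*22 = 2 - 22 = -20)
F(l, T) = 5
y(b, g) = 4*I*√5 (y(b, g) = 2*√(-20 + 0) = 2*√(-20) = 2*(2*I*√5) = 4*I*√5)
y(15 - 1*(-21), F(-6, 2))*14 = (4*I*√5)*14 = 56*I*√5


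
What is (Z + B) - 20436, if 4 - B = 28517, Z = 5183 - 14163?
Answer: -57929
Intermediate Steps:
Z = -8980
B = -28513 (B = 4 - 1*28517 = 4 - 28517 = -28513)
(Z + B) - 20436 = (-8980 - 28513) - 20436 = -37493 - 20436 = -57929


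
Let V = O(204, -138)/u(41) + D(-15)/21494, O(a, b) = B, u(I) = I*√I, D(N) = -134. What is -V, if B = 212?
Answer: 67/10747 - 212*√41/1681 ≈ -0.80130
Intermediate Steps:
u(I) = I^(3/2)
O(a, b) = 212
V = -67/10747 + 212*√41/1681 (V = 212/(41^(3/2)) - 134/21494 = 212/((41*√41)) - 134*1/21494 = 212*(√41/1681) - 67/10747 = 212*√41/1681 - 67/10747 = -67/10747 + 212*√41/1681 ≈ 0.80130)
-V = -(-67/10747 + 212*√41/1681) = 67/10747 - 212*√41/1681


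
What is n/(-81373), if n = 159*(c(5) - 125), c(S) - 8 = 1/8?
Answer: 148665/650984 ≈ 0.22837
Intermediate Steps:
c(S) = 65/8 (c(S) = 8 + 1/8 = 8 + ⅛ = 65/8)
n = -148665/8 (n = 159*(65/8 - 125) = 159*(-935/8) = -148665/8 ≈ -18583.)
n/(-81373) = -148665/8/(-81373) = -148665/8*(-1/81373) = 148665/650984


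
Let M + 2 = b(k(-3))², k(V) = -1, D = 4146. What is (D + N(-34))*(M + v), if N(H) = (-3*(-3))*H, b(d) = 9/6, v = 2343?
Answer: 8998080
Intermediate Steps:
b(d) = 3/2 (b(d) = 9*(⅙) = 3/2)
N(H) = 9*H
M = ¼ (M = -2 + (3/2)² = -2 + 9/4 = ¼ ≈ 0.25000)
(D + N(-34))*(M + v) = (4146 + 9*(-34))*(¼ + 2343) = (4146 - 306)*(9373/4) = 3840*(9373/4) = 8998080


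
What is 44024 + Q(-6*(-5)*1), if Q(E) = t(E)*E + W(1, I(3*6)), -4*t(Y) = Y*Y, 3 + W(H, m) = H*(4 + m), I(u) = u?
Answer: 37293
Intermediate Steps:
W(H, m) = -3 + H*(4 + m)
t(Y) = -Y²/4 (t(Y) = -Y*Y/4 = -Y²/4)
Q(E) = 19 - E³/4 (Q(E) = (-E²/4)*E + (-3 + 4*1 + 1*(3*6)) = -E³/4 + (-3 + 4 + 1*18) = -E³/4 + (-3 + 4 + 18) = -E³/4 + 19 = 19 - E³/4)
44024 + Q(-6*(-5)*1) = 44024 + (19 - (-6*(-5)*1)³/4) = 44024 + (19 - (30*1)³/4) = 44024 + (19 - ¼*30³) = 44024 + (19 - ¼*27000) = 44024 + (19 - 6750) = 44024 - 6731 = 37293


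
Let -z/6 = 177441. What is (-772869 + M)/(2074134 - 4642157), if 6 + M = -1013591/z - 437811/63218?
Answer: 13004648061931142/43210062714123261 ≈ 0.30096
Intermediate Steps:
z = -1064646 (z = -6*177441 = -1064646)
M = -201466319759/16826197707 (M = -6 + (-1013591/(-1064646) - 437811/63218) = -6 + (-1013591*(-1/1064646) - 437811*1/63218) = -6 + (1013591/1064646 - 437811/63218) = -6 - 100509133517/16826197707 = -201466319759/16826197707 ≈ -11.973)
(-772869 + M)/(2074134 - 4642157) = (-772869 - 201466319759/16826197707)/(2074134 - 4642157) = -13004648061931142/16826197707/(-2568023) = -13004648061931142/16826197707*(-1/2568023) = 13004648061931142/43210062714123261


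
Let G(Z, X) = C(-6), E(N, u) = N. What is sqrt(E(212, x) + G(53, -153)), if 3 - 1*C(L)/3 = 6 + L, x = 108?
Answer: sqrt(221) ≈ 14.866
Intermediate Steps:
C(L) = -9 - 3*L (C(L) = 9 - 3*(6 + L) = 9 + (-18 - 3*L) = -9 - 3*L)
G(Z, X) = 9 (G(Z, X) = -9 - 3*(-6) = -9 + 18 = 9)
sqrt(E(212, x) + G(53, -153)) = sqrt(212 + 9) = sqrt(221)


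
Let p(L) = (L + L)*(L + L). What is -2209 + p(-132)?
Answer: 67487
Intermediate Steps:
p(L) = 4*L² (p(L) = (2*L)*(2*L) = 4*L²)
-2209 + p(-132) = -2209 + 4*(-132)² = -2209 + 4*17424 = -2209 + 69696 = 67487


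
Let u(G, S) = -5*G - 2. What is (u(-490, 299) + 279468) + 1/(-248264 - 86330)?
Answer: 94327402103/334594 ≈ 2.8192e+5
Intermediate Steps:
u(G, S) = -2 - 5*G
(u(-490, 299) + 279468) + 1/(-248264 - 86330) = ((-2 - 5*(-490)) + 279468) + 1/(-248264 - 86330) = ((-2 + 2450) + 279468) + 1/(-334594) = (2448 + 279468) - 1/334594 = 281916 - 1/334594 = 94327402103/334594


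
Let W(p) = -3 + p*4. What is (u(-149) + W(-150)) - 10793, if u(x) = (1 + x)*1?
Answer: -11544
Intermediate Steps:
W(p) = -3 + 4*p
u(x) = 1 + x
(u(-149) + W(-150)) - 10793 = ((1 - 149) + (-3 + 4*(-150))) - 10793 = (-148 + (-3 - 600)) - 10793 = (-148 - 603) - 10793 = -751 - 10793 = -11544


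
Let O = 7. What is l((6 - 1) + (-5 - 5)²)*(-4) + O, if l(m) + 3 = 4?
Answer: 3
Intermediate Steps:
l(m) = 1 (l(m) = -3 + 4 = 1)
l((6 - 1) + (-5 - 5)²)*(-4) + O = 1*(-4) + 7 = -4 + 7 = 3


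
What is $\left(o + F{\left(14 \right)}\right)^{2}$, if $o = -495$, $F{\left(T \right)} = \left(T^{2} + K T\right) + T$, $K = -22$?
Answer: $351649$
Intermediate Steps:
$F{\left(T \right)} = T^{2} - 21 T$ ($F{\left(T \right)} = \left(T^{2} - 22 T\right) + T = T^{2} - 21 T$)
$\left(o + F{\left(14 \right)}\right)^{2} = \left(-495 + 14 \left(-21 + 14\right)\right)^{2} = \left(-495 + 14 \left(-7\right)\right)^{2} = \left(-495 - 98\right)^{2} = \left(-593\right)^{2} = 351649$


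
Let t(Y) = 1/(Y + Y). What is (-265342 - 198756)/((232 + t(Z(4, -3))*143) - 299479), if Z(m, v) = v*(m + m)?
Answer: 22276704/14363999 ≈ 1.5509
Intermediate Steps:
Z(m, v) = 2*m*v (Z(m, v) = v*(2*m) = 2*m*v)
t(Y) = 1/(2*Y)
(-265342 - 198756)/((232 + t(Z(4, -3))*143) - 299479) = (-265342 - 198756)/((232 + (1/(2*((2*4*(-3)))))*143) - 299479) = -464098/((232 + ((½)/(-24))*143) - 299479) = -464098/((232 + ((½)*(-1/24))*143) - 299479) = -464098/((232 - 1/48*143) - 299479) = -464098/((232 - 143/48) - 299479) = -464098/(10993/48 - 299479) = -464098/(-14363999/48) = -464098*(-48/14363999) = 22276704/14363999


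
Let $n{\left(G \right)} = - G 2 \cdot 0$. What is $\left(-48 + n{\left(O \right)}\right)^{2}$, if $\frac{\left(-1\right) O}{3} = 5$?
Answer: $2304$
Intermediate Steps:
$O = -15$ ($O = \left(-3\right) 5 = -15$)
$n{\left(G \right)} = 0$ ($n{\left(G \right)} = - 2 G 0 = \left(-1\right) 0 = 0$)
$\left(-48 + n{\left(O \right)}\right)^{2} = \left(-48 + 0\right)^{2} = \left(-48\right)^{2} = 2304$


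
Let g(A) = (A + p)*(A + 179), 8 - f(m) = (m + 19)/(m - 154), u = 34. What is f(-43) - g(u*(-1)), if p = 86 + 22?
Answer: -2112258/197 ≈ -10722.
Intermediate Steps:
p = 108
f(m) = 8 - (19 + m)/(-154 + m) (f(m) = 8 - (m + 19)/(m - 154) = 8 - (19 + m)/(-154 + m))
g(A) = (108 + A)*(179 + A) (g(A) = (A + 108)*(A + 179) = (108 + A)*(179 + A))
f(-43) - g(u*(-1)) = (-1251 + 7*(-43))/(-154 - 43) - (19332 + (34*(-1))**2 + 287*(34*(-1))) = (-1251 - 301)/(-197) - (19332 + (-34)**2 + 287*(-34)) = -1/197*(-1552) - (19332 + 1156 - 9758) = 1552/197 - 1*10730 = 1552/197 - 10730 = -2112258/197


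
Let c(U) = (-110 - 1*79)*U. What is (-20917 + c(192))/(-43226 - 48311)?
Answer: 57205/91537 ≈ 0.62494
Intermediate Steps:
c(U) = -189*U (c(U) = (-110 - 79)*U = -189*U)
(-20917 + c(192))/(-43226 - 48311) = (-20917 - 189*192)/(-43226 - 48311) = (-20917 - 36288)/(-91537) = -57205*(-1/91537) = 57205/91537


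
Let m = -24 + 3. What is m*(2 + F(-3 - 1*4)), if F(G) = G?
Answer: 105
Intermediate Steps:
m = -21
m*(2 + F(-3 - 1*4)) = -21*(2 + (-3 - 1*4)) = -21*(2 + (-3 - 4)) = -21*(2 - 7) = -21*(-5) = 105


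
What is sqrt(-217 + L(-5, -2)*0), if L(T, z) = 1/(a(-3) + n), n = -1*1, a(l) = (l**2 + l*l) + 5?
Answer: I*sqrt(217) ≈ 14.731*I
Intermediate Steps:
a(l) = 5 + 2*l**2 (a(l) = (l**2 + l**2) + 5 = 2*l**2 + 5 = 5 + 2*l**2)
n = -1
L(T, z) = 1/22 (L(T, z) = 1/((5 + 2*(-3)**2) - 1) = 1/((5 + 2*9) - 1) = 1/((5 + 18) - 1) = 1/(23 - 1) = 1/22)
sqrt(-217 + L(-5, -2)*0) = sqrt(-217 + (1/22)*0) = sqrt(-217 + 0) = sqrt(-217) = I*sqrt(217)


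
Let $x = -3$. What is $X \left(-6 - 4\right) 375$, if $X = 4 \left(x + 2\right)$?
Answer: $15000$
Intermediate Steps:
$X = -4$ ($X = 4 \left(-3 + 2\right) = 4 \left(-1\right) = -4$)
$X \left(-6 - 4\right) 375 = - 4 \left(-6 - 4\right) 375 = \left(-4\right) \left(-10\right) 375 = 40 \cdot 375 = 15000$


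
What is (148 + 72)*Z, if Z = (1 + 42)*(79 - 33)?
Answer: 435160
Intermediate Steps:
Z = 1978 (Z = 43*46 = 1978)
(148 + 72)*Z = (148 + 72)*1978 = 220*1978 = 435160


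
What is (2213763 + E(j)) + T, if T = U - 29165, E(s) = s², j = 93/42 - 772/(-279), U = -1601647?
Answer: 8894366377885/15256836 ≈ 5.8298e+5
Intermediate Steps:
j = 19457/3906 (j = 93*(1/42) - 772*(-1/279) = 31/14 + 772/279 = 19457/3906 ≈ 4.9813)
T = -1630812 (T = -1601647 - 29165 = -1630812)
(2213763 + E(j)) + T = (2213763 + (19457/3906)²) - 1630812 = (2213763 + 378574849/15256836) - 1630812 = 33775397608717/15256836 - 1630812 = 8894366377885/15256836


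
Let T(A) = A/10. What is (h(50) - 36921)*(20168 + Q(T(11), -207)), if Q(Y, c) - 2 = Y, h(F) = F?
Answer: -7437286281/10 ≈ -7.4373e+8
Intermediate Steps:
T(A) = A/10 (T(A) = A*(⅒) = A/10)
Q(Y, c) = 2 + Y
(h(50) - 36921)*(20168 + Q(T(11), -207)) = (50 - 36921)*(20168 + (2 + (⅒)*11)) = -36871*(20168 + (2 + 11/10)) = -36871*(20168 + 31/10) = -36871*201711/10 = -7437286281/10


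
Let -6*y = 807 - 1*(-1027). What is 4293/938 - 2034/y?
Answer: 1380051/122878 ≈ 11.231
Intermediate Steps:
y = -917/3 (y = -(807 - 1*(-1027))/6 = -(807 + 1027)/6 = -1/6*1834 = -917/3 ≈ -305.67)
4293/938 - 2034/y = 4293/938 - 2034/(-917/3) = 4293*(1/938) - 2034*(-3/917) = 4293/938 + 6102/917 = 1380051/122878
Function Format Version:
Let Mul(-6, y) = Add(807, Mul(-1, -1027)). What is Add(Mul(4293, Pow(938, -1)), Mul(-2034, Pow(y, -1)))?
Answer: Rational(1380051, 122878) ≈ 11.231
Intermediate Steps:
y = Rational(-917, 3) (y = Mul(Rational(-1, 6), Add(807, Mul(-1, -1027))) = Mul(Rational(-1, 6), Add(807, 1027)) = Mul(Rational(-1, 6), 1834) = Rational(-917, 3) ≈ -305.67)
Add(Mul(4293, Pow(938, -1)), Mul(-2034, Pow(y, -1))) = Add(Mul(4293, Pow(938, -1)), Mul(-2034, Pow(Rational(-917, 3), -1))) = Add(Mul(4293, Rational(1, 938)), Mul(-2034, Rational(-3, 917))) = Add(Rational(4293, 938), Rational(6102, 917)) = Rational(1380051, 122878)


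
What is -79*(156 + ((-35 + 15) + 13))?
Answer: -11771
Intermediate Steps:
-79*(156 + ((-35 + 15) + 13)) = -79*(156 + (-20 + 13)) = -79*(156 - 7) = -79*149 = -11771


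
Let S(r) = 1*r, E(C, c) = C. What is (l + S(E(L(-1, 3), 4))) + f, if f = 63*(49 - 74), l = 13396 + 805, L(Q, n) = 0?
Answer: 12626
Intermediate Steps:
l = 14201
f = -1575 (f = 63*(-25) = -1575)
S(r) = r
(l + S(E(L(-1, 3), 4))) + f = (14201 + 0) - 1575 = 14201 - 1575 = 12626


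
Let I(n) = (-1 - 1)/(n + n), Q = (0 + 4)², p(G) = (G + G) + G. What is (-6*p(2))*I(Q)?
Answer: 9/4 ≈ 2.2500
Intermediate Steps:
p(G) = 3*G (p(G) = 2*G + G = 3*G)
Q = 16 (Q = 4² = 16)
I(n) = -1/n (I(n) = -2*1/(2*n) = -1/n)
(-6*p(2))*I(Q) = (-18*2)*(-1/16) = (-6*6)*(-1*1/16) = -36*(-1/16) = 9/4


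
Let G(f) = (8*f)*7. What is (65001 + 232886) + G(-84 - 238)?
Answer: 279855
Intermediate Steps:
G(f) = 56*f
(65001 + 232886) + G(-84 - 238) = (65001 + 232886) + 56*(-84 - 238) = 297887 + 56*(-322) = 297887 - 18032 = 279855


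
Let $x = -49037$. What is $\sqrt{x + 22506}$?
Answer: $i \sqrt{26531} \approx 162.88 i$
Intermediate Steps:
$\sqrt{x + 22506} = \sqrt{-49037 + 22506} = \sqrt{-26531} = i \sqrt{26531}$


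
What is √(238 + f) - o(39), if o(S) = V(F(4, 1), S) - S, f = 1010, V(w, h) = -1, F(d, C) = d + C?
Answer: 40 + 4*√78 ≈ 75.327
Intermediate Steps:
F(d, C) = C + d
o(S) = -1 - S
√(238 + f) - o(39) = √(238 + 1010) - (-1 - 1*39) = √1248 - (-1 - 39) = 4*√78 - 1*(-40) = 4*√78 + 40 = 40 + 4*√78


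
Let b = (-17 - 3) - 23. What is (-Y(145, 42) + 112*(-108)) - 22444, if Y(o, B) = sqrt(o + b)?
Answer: -34540 - sqrt(102) ≈ -34550.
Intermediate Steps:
b = -43 (b = -20 - 23 = -43)
Y(o, B) = sqrt(-43 + o) (Y(o, B) = sqrt(o - 43) = sqrt(-43 + o))
(-Y(145, 42) + 112*(-108)) - 22444 = (-sqrt(-43 + 145) + 112*(-108)) - 22444 = (-sqrt(102) - 12096) - 22444 = (-12096 - sqrt(102)) - 22444 = -34540 - sqrt(102)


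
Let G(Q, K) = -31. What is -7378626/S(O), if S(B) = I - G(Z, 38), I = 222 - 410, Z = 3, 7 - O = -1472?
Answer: 7378626/157 ≈ 46998.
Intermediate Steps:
O = 1479 (O = 7 - 1*(-1472) = 7 + 1472 = 1479)
I = -188
S(B) = -157 (S(B) = -188 - 1*(-31) = -188 + 31 = -157)
-7378626/S(O) = -7378626/(-157) = -7378626*(-1/157) = 7378626/157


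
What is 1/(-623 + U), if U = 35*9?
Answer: -1/308 ≈ -0.0032468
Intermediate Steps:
U = 315
1/(-623 + U) = 1/(-623 + 315) = 1/(-308) = -1/308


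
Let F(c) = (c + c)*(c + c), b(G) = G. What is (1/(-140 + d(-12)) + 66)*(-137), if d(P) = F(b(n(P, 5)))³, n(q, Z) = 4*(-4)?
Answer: -9708772306865/1073741684 ≈ -9042.0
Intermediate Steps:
n(q, Z) = -16
F(c) = 4*c² (F(c) = (2*c)*(2*c) = 4*c²)
d(P) = 1073741824 (d(P) = (4*(-16)²)³ = (4*256)³ = 1024³ = 1073741824)
(1/(-140 + d(-12)) + 66)*(-137) = (1/(-140 + 1073741824) + 66)*(-137) = (1/1073741684 + 66)*(-137) = (70866951145/1073741684)*(-137) = -9708772306865/1073741684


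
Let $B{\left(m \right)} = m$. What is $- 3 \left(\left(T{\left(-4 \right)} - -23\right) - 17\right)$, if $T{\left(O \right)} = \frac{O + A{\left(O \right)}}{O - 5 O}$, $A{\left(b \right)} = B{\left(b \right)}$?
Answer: $- \frac{33}{2} \approx -16.5$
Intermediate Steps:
$A{\left(b \right)} = b$
$T{\left(O \right)} = - \frac{1}{2}$ ($T{\left(O \right)} = \frac{O + O}{O - 5 O} = \frac{2 O}{\left(-4\right) O} = 2 O \left(- \frac{1}{4 O}\right) = - \frac{1}{2}$)
$- 3 \left(\left(T{\left(-4 \right)} - -23\right) - 17\right) = - 3 \left(\left(- \frac{1}{2} - -23\right) - 17\right) = - 3 \left(\left(- \frac{1}{2} + 23\right) - 17\right) = - 3 \left(\frac{45}{2} - 17\right) = \left(-3\right) \frac{11}{2} = - \frac{33}{2}$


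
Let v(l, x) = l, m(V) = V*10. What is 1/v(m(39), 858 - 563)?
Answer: 1/390 ≈ 0.0025641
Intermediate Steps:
m(V) = 10*V
1/v(m(39), 858 - 563) = 1/(10*39) = 1/390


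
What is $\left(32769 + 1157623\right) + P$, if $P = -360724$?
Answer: $829668$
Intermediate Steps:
$\left(32769 + 1157623\right) + P = \left(32769 + 1157623\right) - 360724 = 1190392 - 360724 = 829668$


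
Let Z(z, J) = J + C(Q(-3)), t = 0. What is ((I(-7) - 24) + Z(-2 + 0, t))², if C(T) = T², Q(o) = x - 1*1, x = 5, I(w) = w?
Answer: 225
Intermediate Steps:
Q(o) = 4 (Q(o) = 5 - 1*1 = 5 - 1 = 4)
Z(z, J) = 16 + J (Z(z, J) = J + 4² = J + 16 = 16 + J)
((I(-7) - 24) + Z(-2 + 0, t))² = ((-7 - 24) + (16 + 0))² = (-31 + 16)² = (-15)² = 225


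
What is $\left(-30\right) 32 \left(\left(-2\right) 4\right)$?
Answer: $7680$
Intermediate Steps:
$\left(-30\right) 32 \left(\left(-2\right) 4\right) = \left(-960\right) \left(-8\right) = 7680$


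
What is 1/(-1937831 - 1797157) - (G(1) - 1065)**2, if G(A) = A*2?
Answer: -4220420655373/3734988 ≈ -1.1300e+6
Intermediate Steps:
G(A) = 2*A
1/(-1937831 - 1797157) - (G(1) - 1065)**2 = 1/(-1937831 - 1797157) - (2*1 - 1065)**2 = 1/(-3734988) - (2 - 1065)**2 = -1/3734988 - 1*(-1063)**2 = -1/3734988 - 1*1129969 = -1/3734988 - 1129969 = -4220420655373/3734988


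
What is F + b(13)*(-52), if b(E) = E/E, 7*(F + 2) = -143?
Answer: -521/7 ≈ -74.429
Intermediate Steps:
F = -157/7 (F = -2 + (⅐)*(-143) = -2 - 143/7 = -157/7 ≈ -22.429)
b(E) = 1
F + b(13)*(-52) = -157/7 + 1*(-52) = -157/7 - 52 = -521/7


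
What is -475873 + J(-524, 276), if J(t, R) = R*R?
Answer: -399697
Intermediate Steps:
J(t, R) = R²
-475873 + J(-524, 276) = -475873 + 276² = -475873 + 76176 = -399697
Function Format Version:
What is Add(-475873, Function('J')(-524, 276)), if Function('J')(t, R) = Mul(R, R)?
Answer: -399697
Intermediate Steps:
Function('J')(t, R) = Pow(R, 2)
Add(-475873, Function('J')(-524, 276)) = Add(-475873, Pow(276, 2)) = Add(-475873, 76176) = -399697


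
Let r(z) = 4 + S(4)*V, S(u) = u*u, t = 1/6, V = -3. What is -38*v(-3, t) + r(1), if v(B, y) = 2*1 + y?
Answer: -379/3 ≈ -126.33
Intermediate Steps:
t = ⅙ ≈ 0.16667
S(u) = u²
v(B, y) = 2 + y
r(z) = -44 (r(z) = 4 + 4²*(-3) = 4 + 16*(-3) = 4 - 48 = -44)
-38*v(-3, t) + r(1) = -38*(2 + ⅙) - 44 = -38*13/6 - 44 = -247/3 - 44 = -379/3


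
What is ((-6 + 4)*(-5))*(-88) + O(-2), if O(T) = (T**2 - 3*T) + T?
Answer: -872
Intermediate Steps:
O(T) = T**2 - 2*T
((-6 + 4)*(-5))*(-88) + O(-2) = ((-6 + 4)*(-5))*(-88) - 2*(-2 - 2) = -2*(-5)*(-88) - 2*(-4) = 10*(-88) + 8 = -880 + 8 = -872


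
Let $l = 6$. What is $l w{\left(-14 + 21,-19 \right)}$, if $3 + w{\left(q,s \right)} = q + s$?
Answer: $-90$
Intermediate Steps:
$w{\left(q,s \right)} = -3 + q + s$ ($w{\left(q,s \right)} = -3 + \left(q + s\right) = -3 + q + s$)
$l w{\left(-14 + 21,-19 \right)} = 6 \left(-3 + \left(-14 + 21\right) - 19\right) = 6 \left(-3 + 7 - 19\right) = 6 \left(-15\right) = -90$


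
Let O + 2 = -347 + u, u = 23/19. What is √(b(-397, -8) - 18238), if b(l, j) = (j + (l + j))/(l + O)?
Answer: I*√3652063065741/14151 ≈ 135.05*I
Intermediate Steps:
u = 23/19 (u = 23*(1/19) = 23/19 ≈ 1.2105)
O = -6608/19 (O = -2 + (-347 + 23/19) = -2 - 6570/19 = -6608/19 ≈ -347.79)
b(l, j) = (l + 2*j)/(-6608/19 + l) (b(l, j) = (j + (l + j))/(l - 6608/19) = (j + (j + l))/(-6608/19 + l) = (l + 2*j)/(-6608/19 + l))
√(b(-397, -8) - 18238) = √(19*(-397 + 2*(-8))/(-6608 + 19*(-397)) - 18238) = √(19*(-397 - 16)/(-6608 - 7543) - 18238) = √(19*(-413)/(-14151) - 18238) = √(19*(-1/14151)*(-413) - 18238) = √(7847/14151 - 18238) = √(-258078091/14151) = I*√3652063065741/14151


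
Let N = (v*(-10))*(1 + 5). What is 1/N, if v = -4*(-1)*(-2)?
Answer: 1/480 ≈ 0.0020833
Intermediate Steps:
v = -8 (v = 4*(-2) = -8)
N = 480 (N = (-8*(-10))*(1 + 5) = 80*6 = 480)
1/N = 1/480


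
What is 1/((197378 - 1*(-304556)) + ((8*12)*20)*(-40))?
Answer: 1/425134 ≈ 2.3522e-6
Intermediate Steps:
1/((197378 - 1*(-304556)) + ((8*12)*20)*(-40)) = 1/((197378 + 304556) + (96*20)*(-40)) = 1/(501934 + 1920*(-40)) = 1/(501934 - 76800) = 1/425134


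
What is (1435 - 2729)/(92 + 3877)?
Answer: -1294/3969 ≈ -0.32603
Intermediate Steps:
(1435 - 2729)/(92 + 3877) = -1294/3969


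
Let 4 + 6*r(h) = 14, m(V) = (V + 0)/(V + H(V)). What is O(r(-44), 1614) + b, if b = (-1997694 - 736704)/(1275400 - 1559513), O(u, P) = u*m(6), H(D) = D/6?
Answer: 21981916/1988791 ≈ 11.053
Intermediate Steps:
H(D) = D/6 (H(D) = D*(⅙) = D/6)
m(V) = 6/7 (m(V) = (V + 0)/(V + V/6) = V/((7*V/6)) = V*(6/(7*V)) = 6/7)
r(h) = 5/3 (r(h) = -⅔ + (⅙)*14 = -⅔ + 7/3 = 5/3)
O(u, P) = 6*u/7 (O(u, P) = u*(6/7) = 6*u/7)
b = 2734398/284113 (b = -2734398/(-284113) = -2734398*(-1/284113) = 2734398/284113 ≈ 9.6243)
O(r(-44), 1614) + b = (6/7)*(5/3) + 2734398/284113 = 10/7 + 2734398/284113 = 21981916/1988791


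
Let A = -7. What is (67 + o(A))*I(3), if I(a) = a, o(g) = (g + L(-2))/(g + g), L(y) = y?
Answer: 2841/14 ≈ 202.93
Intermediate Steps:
o(g) = (-2 + g)/(2*g) (o(g) = (g - 2)/(g + g) = (-2 + g)/((2*g)) = (-2 + g)*(1/(2*g)) = (-2 + g)/(2*g))
(67 + o(A))*I(3) = (67 + (1/2)*(-2 - 7)/(-7))*3 = (67 + (1/2)*(-1/7)*(-9))*3 = (67 + 9/14)*3 = (947/14)*3 = 2841/14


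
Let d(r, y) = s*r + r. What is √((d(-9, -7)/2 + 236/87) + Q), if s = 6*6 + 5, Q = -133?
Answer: I*√2416686/87 ≈ 17.869*I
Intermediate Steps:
s = 41 (s = 36 + 5 = 41)
d(r, y) = 42*r (d(r, y) = 41*r + r = 42*r)
√((d(-9, -7)/2 + 236/87) + Q) = √(((42*(-9))/2 + 236/87) - 133) = √((-378*½ + 236*(1/87)) - 133) = √((-189 + 236/87) - 133) = √(-16207/87 - 133) = √(-27778/87) = I*√2416686/87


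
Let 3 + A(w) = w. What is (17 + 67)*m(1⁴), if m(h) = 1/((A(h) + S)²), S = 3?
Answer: 84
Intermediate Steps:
A(w) = -3 + w
m(h) = h⁻² (m(h) = 1/(((-3 + h) + 3)²) = 1/(h²) = h⁻²)
(17 + 67)*m(1⁴) = (17 + 67)/(1⁴)² = 84/1² = 84*1 = 84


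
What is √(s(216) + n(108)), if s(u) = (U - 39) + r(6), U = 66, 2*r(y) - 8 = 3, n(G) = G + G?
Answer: √994/2 ≈ 15.764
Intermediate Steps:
n(G) = 2*G
r(y) = 11/2 (r(y) = 4 + (½)*3 = 4 + 3/2 = 11/2)
s(u) = 65/2 (s(u) = (66 - 39) + 11/2 = 27 + 11/2 = 65/2)
√(s(216) + n(108)) = √(65/2 + 2*108) = √(65/2 + 216) = √(497/2) = √994/2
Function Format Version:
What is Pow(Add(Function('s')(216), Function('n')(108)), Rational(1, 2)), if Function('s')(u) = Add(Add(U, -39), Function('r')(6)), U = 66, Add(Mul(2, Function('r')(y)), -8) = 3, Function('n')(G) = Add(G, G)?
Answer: Mul(Rational(1, 2), Pow(994, Rational(1, 2))) ≈ 15.764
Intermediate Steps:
Function('n')(G) = Mul(2, G)
Function('r')(y) = Rational(11, 2) (Function('r')(y) = Add(4, Mul(Rational(1, 2), 3)) = Add(4, Rational(3, 2)) = Rational(11, 2))
Function('s')(u) = Rational(65, 2) (Function('s')(u) = Add(Add(66, -39), Rational(11, 2)) = Add(27, Rational(11, 2)) = Rational(65, 2))
Pow(Add(Function('s')(216), Function('n')(108)), Rational(1, 2)) = Pow(Add(Rational(65, 2), Mul(2, 108)), Rational(1, 2)) = Pow(Add(Rational(65, 2), 216), Rational(1, 2)) = Pow(Rational(497, 2), Rational(1, 2)) = Mul(Rational(1, 2), Pow(994, Rational(1, 2)))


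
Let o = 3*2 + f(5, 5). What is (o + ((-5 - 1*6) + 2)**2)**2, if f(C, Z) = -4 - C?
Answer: 6084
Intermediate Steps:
o = -3 (o = 3*2 + (-4 - 1*5) = 6 + (-4 - 5) = 6 - 9 = -3)
(o + ((-5 - 1*6) + 2)**2)**2 = (-3 + ((-5 - 1*6) + 2)**2)**2 = (-3 + ((-5 - 6) + 2)**2)**2 = (-3 + (-11 + 2)**2)**2 = (-3 + (-9)**2)**2 = (-3 + 81)**2 = 78**2 = 6084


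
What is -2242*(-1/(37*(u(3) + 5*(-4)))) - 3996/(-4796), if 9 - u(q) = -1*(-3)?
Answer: -1085338/310541 ≈ -3.4950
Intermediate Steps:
u(q) = 6 (u(q) = 9 - (-1)*(-3) = 9 - 1*3 = 9 - 3 = 6)
-2242*(-1/(37*(u(3) + 5*(-4)))) - 3996/(-4796) = -2242*(-1/(37*(6 + 5*(-4)))) - 3996/(-4796) = -2242*(-1/(37*(6 - 20))) - 3996*(-1/4796) = -2242/((-14*(-37))) + 999/1199 = -2242/518 + 999/1199 = -2242*1/518 + 999/1199 = -1121/259 + 999/1199 = -1085338/310541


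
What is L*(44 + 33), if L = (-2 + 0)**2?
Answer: 308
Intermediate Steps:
L = 4 (L = (-2)**2 = 4)
L*(44 + 33) = 4*(44 + 33) = 4*77 = 308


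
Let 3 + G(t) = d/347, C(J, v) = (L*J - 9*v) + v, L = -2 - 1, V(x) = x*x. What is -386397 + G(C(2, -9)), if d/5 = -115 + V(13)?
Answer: -134080530/347 ≈ -3.8640e+5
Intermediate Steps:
V(x) = x**2
L = -3
d = 270 (d = 5*(-115 + 13**2) = 5*(-115 + 169) = 5*54 = 270)
C(J, v) = -8*v - 3*J (C(J, v) = (-3*J - 9*v) + v = (-9*v - 3*J) + v = -8*v - 3*J)
G(t) = -771/347 (G(t) = -3 + 270/347 = -771/347)
-386397 + G(C(2, -9)) = -386397 - 771/347 = -134080530/347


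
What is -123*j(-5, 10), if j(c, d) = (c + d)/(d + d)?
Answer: -123/4 ≈ -30.750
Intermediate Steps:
j(c, d) = (c + d)/(2*d) (j(c, d) = (c + d)/((2*d)) = (c + d)*(1/(2*d)) = (c + d)/(2*d))
-123*j(-5, 10) = -123*(-5 + 10)/(2*10) = -123*5/(2*10) = -123*1/4 = -123/4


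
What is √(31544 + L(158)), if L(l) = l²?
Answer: 2*√14127 ≈ 237.71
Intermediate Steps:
√(31544 + L(158)) = √(31544 + 158²) = √(31544 + 24964) = √56508 = 2*√14127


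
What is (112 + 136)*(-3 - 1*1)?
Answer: -992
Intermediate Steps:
(112 + 136)*(-3 - 1*1) = 248*(-3 - 1) = 248*(-4) = -992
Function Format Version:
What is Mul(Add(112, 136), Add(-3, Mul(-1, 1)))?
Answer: -992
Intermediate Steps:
Mul(Add(112, 136), Add(-3, Mul(-1, 1))) = Mul(248, Add(-3, -1)) = Mul(248, -4) = -992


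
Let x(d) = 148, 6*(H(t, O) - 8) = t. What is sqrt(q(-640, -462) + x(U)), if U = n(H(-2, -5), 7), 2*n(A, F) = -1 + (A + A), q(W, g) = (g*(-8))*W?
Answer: 2*I*sqrt(591323) ≈ 1538.0*I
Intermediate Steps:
H(t, O) = 8 + t/6
q(W, g) = -8*W*g (q(W, g) = (-8*g)*W = -8*W*g)
n(A, F) = -1/2 + A (n(A, F) = (-1 + (A + A))/2 = (-1 + 2*A)/2 = -1/2 + A)
U = 43/6 (U = -1/2 + (8 + (1/6)*(-2)) = -1/2 + (8 - 1/3) = -1/2 + 23/3 = 43/6 ≈ 7.1667)
sqrt(q(-640, -462) + x(U)) = sqrt(-8*(-640)*(-462) + 148) = sqrt(-2365440 + 148) = sqrt(-2365292) = 2*I*sqrt(591323)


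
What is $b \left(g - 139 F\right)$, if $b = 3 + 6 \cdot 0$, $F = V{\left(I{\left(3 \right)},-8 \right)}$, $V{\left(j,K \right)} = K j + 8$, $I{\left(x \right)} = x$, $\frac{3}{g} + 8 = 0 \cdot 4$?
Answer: $\frac{53367}{8} \approx 6670.9$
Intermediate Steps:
$g = - \frac{3}{8}$ ($g = \frac{3}{-8 + 0 \cdot 4} = \frac{3}{-8 + 0} = \frac{3}{-8} = 3 \left(- \frac{1}{8}\right) = - \frac{3}{8} \approx -0.375$)
$V{\left(j,K \right)} = 8 + K j$
$F = -16$ ($F = 8 - 24 = -16$)
$b = 3$ ($b = 3 + 0 = 3$)
$b \left(g - 139 F\right) = 3 \left(- \frac{3}{8} - -2224\right) = 3 \left(- \frac{3}{8} + 2224\right) = 3 \cdot \frac{17789}{8} = \frac{53367}{8}$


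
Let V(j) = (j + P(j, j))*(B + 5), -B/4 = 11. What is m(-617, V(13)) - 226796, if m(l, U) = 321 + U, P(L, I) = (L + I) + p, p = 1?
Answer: -228035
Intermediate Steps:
B = -44 (B = -4*11 = -44)
P(L, I) = 1 + I + L (P(L, I) = (L + I) + 1 = (I + L) + 1 = 1 + I + L)
V(j) = -39 - 117*j (V(j) = (j + (1 + j + j))*(-44 + 5) = (j + (1 + 2*j))*(-39) = (1 + 3*j)*(-39) = -39 - 117*j)
m(-617, V(13)) - 226796 = (321 + (-39 - 117*13)) - 226796 = (321 + (-39 - 1521)) - 226796 = (321 - 1560) - 226796 = -1239 - 226796 = -228035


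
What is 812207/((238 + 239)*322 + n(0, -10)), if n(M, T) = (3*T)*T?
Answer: 812207/153894 ≈ 5.2777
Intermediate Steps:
n(M, T) = 3*T²
812207/((238 + 239)*322 + n(0, -10)) = 812207/((238 + 239)*322 + 3*(-10)²) = 812207/(477*322 + 3*100) = 812207/(153594 + 300) = 812207/153894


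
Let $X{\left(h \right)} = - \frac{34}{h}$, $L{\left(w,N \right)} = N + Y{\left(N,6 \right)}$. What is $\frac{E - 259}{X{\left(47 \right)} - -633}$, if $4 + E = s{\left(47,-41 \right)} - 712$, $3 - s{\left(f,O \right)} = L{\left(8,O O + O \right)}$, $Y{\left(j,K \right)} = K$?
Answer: $- \frac{123046}{29717} \approx -4.1406$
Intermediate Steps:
$L{\left(w,N \right)} = 6 + N$ ($L{\left(w,N \right)} = N + 6 = 6 + N$)
$s{\left(f,O \right)} = -3 - O - O^{2}$ ($s{\left(f,O \right)} = 3 - \left(6 + \left(O O + O\right)\right) = 3 - \left(6 + \left(O^{2} + O\right)\right) = 3 - \left(6 + \left(O + O^{2}\right)\right) = 3 - \left(6 + O + O^{2}\right) = -3 - O - O^{2}$)
$E = -2359$ ($E = -4 - \left(715 - 41 \left(1 - 41\right)\right) = -4 - \left(715 + 1640\right) = -4 - 2355 = -2359$)
$\frac{E - 259}{X{\left(47 \right)} - -633} = \frac{-2359 - 259}{- \frac{34}{47} - -633} = - \frac{2618}{\left(-34\right) \frac{1}{47} + \left(-89 + 722\right)} = - \frac{2618}{- \frac{34}{47} + 633} = - \frac{2618}{\frac{29717}{47}} = \left(-2618\right) \frac{47}{29717} = - \frac{123046}{29717}$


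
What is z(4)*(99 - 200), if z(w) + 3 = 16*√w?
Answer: -2929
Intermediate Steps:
z(w) = -3 + 16*√w
z(4)*(99 - 200) = (-3 + 16*√4)*(99 - 200) = (-3 + 16*2)*(-101) = (-3 + 32)*(-101) = 29*(-101) = -2929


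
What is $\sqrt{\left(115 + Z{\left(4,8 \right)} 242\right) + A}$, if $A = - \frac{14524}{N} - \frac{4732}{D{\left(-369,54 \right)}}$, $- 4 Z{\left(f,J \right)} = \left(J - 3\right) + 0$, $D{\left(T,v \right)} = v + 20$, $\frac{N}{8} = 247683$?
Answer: $\frac{2 i \sqrt{5279504365673061}}{9164271} \approx 15.857 i$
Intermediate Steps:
$N = 1981464$ ($N = 8 \cdot 247683 = 1981464$)
$D{\left(T,v \right)} = 20 + v$
$Z{\left(f,J \right)} = \frac{3}{4} - \frac{J}{4}$ ($Z{\left(f,J \right)} = - \frac{\left(J - 3\right) + 0}{4} = - \frac{\left(-3 + J\right) + 0}{4} = - \frac{-3 + J}{4} = \frac{3}{4} - \frac{J}{4}$)
$A = - \frac{1172170303}{18328542}$ ($A = - \frac{14524}{1981464} - \frac{4732}{20 + 54} = \left(-14524\right) \frac{1}{1981464} - \frac{4732}{74} = - \frac{3631}{495366} - \frac{2366}{37} = - \frac{1172170303}{18328542} \approx -63.953$)
$\sqrt{\left(115 + Z{\left(4,8 \right)} 242\right) + A} = \sqrt{\left(115 + \left(\frac{3}{4} - 2\right) 242\right) - \frac{1172170303}{18328542}} = \sqrt{\left(115 - \frac{605}{2}\right) - \frac{1172170303}{18328542}} = \sqrt{- \frac{375}{2} - \frac{1172170303}{18328542}} = \sqrt{- \frac{2304385964}{9164271}} = \frac{2 i \sqrt{5279504365673061}}{9164271}$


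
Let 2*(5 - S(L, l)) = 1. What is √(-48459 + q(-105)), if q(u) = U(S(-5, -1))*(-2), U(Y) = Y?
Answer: 2*I*√12117 ≈ 220.15*I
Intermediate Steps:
S(L, l) = 9/2 (S(L, l) = 5 - ½*1 = 5 - ½ = 9/2)
q(u) = -9 (q(u) = (9/2)*(-2) = -9)
√(-48459 + q(-105)) = √(-48459 - 9) = √(-48468) = 2*I*√12117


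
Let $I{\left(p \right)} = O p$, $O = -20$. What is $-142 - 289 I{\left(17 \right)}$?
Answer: $98118$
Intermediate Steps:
$I{\left(p \right)} = - 20 p$
$-142 - 289 I{\left(17 \right)} = -142 - 289 \left(\left(-20\right) 17\right) = -142 - -98260 = -142 + 98260 = 98118$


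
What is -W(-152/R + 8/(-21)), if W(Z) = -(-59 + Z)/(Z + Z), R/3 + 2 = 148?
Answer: 30521/744 ≈ 41.023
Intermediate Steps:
R = 438 (R = -6 + 3*148 = -6 + 444 = 438)
W(Z) = -(-59 + Z)/(2*Z)
-W(-152/R + 8/(-21)) = -(59 - (-152/438 + 8/(-21)))/(2*(-152/438 + 8/(-21))) = -(59 - (-152*1/438 + 8*(-1/21)))/(2*(-152*1/438 + 8*(-1/21))) = -(59 - (-76/219 - 8/21))/(2*(-76/219 - 8/21)) = -(59 - 1*(-372/511))/(2*(-372/511)) = -(-511)*(59 + 372/511)/(2*372) = -(-511)*30521/(2*372*511) = -1*(-30521/744) = 30521/744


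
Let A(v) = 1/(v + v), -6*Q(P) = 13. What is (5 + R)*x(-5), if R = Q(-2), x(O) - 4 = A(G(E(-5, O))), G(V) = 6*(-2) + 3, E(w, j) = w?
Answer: 1207/108 ≈ 11.176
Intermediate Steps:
G(V) = -9 (G(V) = -12 + 3 = -9)
Q(P) = -13/6 (Q(P) = -1/6*13 = -13/6)
A(v) = 1/(2*v)
x(O) = 71/18 (x(O) = 4 + (1/2)/(-9) = 4 + (1/2)*(-1/9) = 4 - 1/18 = 71/18)
R = -13/6 ≈ -2.1667
(5 + R)*x(-5) = (5 - 13/6)*(71/18) = (17/6)*(71/18) = 1207/108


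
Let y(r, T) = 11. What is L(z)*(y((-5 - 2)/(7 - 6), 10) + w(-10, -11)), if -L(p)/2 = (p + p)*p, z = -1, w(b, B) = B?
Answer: 0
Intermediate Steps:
L(p) = -4*p² (L(p) = -2*(p + p)*p = -2*2*p*p = -4*p²)
L(z)*(y((-5 - 2)/(7 - 6), 10) + w(-10, -11)) = (-4*(-1)²)*(11 - 11) = -4*1*0 = -4*0 = 0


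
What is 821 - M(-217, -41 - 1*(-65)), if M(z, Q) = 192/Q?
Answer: 813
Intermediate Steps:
821 - M(-217, -41 - 1*(-65)) = 821 - 192/(-41 - 1*(-65)) = 821 - 192/(-41 + 65) = 821 - 192/24 = 821 - 1*8 = 821 - 8 = 813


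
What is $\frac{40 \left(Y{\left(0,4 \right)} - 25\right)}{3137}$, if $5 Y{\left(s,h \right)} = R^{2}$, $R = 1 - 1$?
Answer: $- \frac{1000}{3137} \approx -0.31878$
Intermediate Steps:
$R = 0$
$Y{\left(s,h \right)} = 0$ ($Y{\left(s,h \right)} = \frac{0^{2}}{5} = \frac{1}{5} \cdot 0 = 0$)
$\frac{40 \left(Y{\left(0,4 \right)} - 25\right)}{3137} = \frac{40 \left(0 - 25\right)}{3137} = 40 \left(-25\right) \frac{1}{3137} = \left(-1000\right) \frac{1}{3137} = - \frac{1000}{3137}$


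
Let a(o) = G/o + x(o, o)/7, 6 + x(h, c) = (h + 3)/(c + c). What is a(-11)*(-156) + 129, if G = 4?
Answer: 23973/77 ≈ 311.34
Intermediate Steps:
x(h, c) = -6 + (3 + h)/(2*c) (x(h, c) = -6 + (h + 3)/(c + c) = -6 + (3 + h)/((2*c)) = -6 + (3 + h)*(1/(2*c)) = -6 + (3 + h)/(2*c))
a(o) = 4/o + (3 - 11*o)/(14*o) (a(o) = 4/o + ((3 + o - 12*o)/(2*o))/7 = 4/o + ((3 - 11*o)/(2*o))*(⅐) = 4/o + (3 - 11*o)/(14*o))
a(-11)*(-156) + 129 = ((1/14)*(59 - 11*(-11))/(-11))*(-156) + 129 = ((1/14)*(-1/11)*(59 + 121))*(-156) + 129 = ((1/14)*(-1/11)*180)*(-156) + 129 = -90/77*(-156) + 129 = 14040/77 + 129 = 23973/77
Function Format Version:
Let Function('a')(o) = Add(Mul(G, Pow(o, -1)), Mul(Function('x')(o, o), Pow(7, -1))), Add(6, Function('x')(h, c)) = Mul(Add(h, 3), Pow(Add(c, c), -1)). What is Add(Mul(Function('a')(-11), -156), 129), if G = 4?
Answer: Rational(23973, 77) ≈ 311.34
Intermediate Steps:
Function('x')(h, c) = Add(-6, Mul(Rational(1, 2), Pow(c, -1), Add(3, h))) (Function('x')(h, c) = Add(-6, Mul(Add(h, 3), Pow(Add(c, c), -1))) = Add(-6, Mul(Add(3, h), Pow(Mul(2, c), -1))) = Add(-6, Mul(Add(3, h), Mul(Rational(1, 2), Pow(c, -1)))) = Add(-6, Mul(Rational(1, 2), Pow(c, -1), Add(3, h))))
Function('a')(o) = Add(Mul(4, Pow(o, -1)), Mul(Rational(1, 14), Pow(o, -1), Add(3, Mul(-11, o)))) (Function('a')(o) = Add(Mul(4, Pow(o, -1)), Mul(Mul(Rational(1, 2), Pow(o, -1), Add(3, o, Mul(-12, o))), Pow(7, -1))) = Add(Mul(4, Pow(o, -1)), Mul(Mul(Rational(1, 2), Pow(o, -1), Add(3, Mul(-11, o))), Rational(1, 7))) = Add(Mul(4, Pow(o, -1)), Mul(Rational(1, 14), Pow(o, -1), Add(3, Mul(-11, o)))))
Add(Mul(Function('a')(-11), -156), 129) = Add(Mul(Mul(Rational(1, 14), Pow(-11, -1), Add(59, Mul(-11, -11))), -156), 129) = Add(Mul(Mul(Rational(1, 14), Rational(-1, 11), Add(59, 121)), -156), 129) = Add(Mul(Mul(Rational(1, 14), Rational(-1, 11), 180), -156), 129) = Add(Mul(Rational(-90, 77), -156), 129) = Add(Rational(14040, 77), 129) = Rational(23973, 77)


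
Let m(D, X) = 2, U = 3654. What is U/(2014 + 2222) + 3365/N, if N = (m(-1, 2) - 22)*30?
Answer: -201029/42360 ≈ -4.7457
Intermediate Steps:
N = -600 (N = (2 - 22)*30 = -20*30 = -600)
U/(2014 + 2222) + 3365/N = 3654/(2014 + 2222) + 3365/(-600) = 3654/4236 + 3365*(-1/600) = 3654*(1/4236) - 673/120 = 609/706 - 673/120 = -201029/42360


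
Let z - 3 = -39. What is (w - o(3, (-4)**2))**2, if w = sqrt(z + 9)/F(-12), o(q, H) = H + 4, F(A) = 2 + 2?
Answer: 6373/16 - 30*I*sqrt(3) ≈ 398.31 - 51.962*I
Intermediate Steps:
z = -36 (z = 3 - 39 = -36)
F(A) = 4
o(q, H) = 4 + H
w = 3*I*sqrt(3)/4 (w = sqrt(-36 + 9)/4 = sqrt(-27)*(1/4) = (3*I*sqrt(3))*(1/4) = 3*I*sqrt(3)/4 ≈ 1.299*I)
(w - o(3, (-4)**2))**2 = (3*I*sqrt(3)/4 - (4 + (-4)**2))**2 = (3*I*sqrt(3)/4 - (4 + 16))**2 = (3*I*sqrt(3)/4 - 1*20)**2 = (3*I*sqrt(3)/4 - 20)**2 = (-20 + 3*I*sqrt(3)/4)**2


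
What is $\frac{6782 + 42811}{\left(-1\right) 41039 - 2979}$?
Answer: $- \frac{49593}{44018} \approx -1.1267$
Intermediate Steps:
$\frac{6782 + 42811}{\left(-1\right) 41039 - 2979} = \frac{49593}{-41039 - 2979} = \frac{49593}{-44018} = 49593 \left(- \frac{1}{44018}\right) = - \frac{49593}{44018}$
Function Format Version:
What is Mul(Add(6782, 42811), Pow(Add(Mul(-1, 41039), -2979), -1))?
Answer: Rational(-49593, 44018) ≈ -1.1267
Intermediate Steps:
Mul(Add(6782, 42811), Pow(Add(Mul(-1, 41039), -2979), -1)) = Mul(49593, Pow(Add(-41039, -2979), -1)) = Mul(49593, Pow(-44018, -1)) = Mul(49593, Rational(-1, 44018)) = Rational(-49593, 44018)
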